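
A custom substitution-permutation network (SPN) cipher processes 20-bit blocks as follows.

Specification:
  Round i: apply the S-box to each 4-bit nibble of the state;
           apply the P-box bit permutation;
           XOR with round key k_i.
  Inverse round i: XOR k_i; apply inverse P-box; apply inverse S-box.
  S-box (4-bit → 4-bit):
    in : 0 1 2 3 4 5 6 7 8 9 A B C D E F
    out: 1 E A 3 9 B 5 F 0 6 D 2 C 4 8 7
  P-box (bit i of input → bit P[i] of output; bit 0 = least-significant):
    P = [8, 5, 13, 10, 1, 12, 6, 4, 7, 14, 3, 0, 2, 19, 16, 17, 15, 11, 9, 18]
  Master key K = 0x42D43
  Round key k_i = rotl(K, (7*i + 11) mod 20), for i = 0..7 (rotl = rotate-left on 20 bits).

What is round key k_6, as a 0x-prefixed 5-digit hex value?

0x8685A

K = 0x42D43
k_0 = rotl(K, (7*0+11) mod 20) = rotl(K, 11) = 0xA1A16
k_1 = rotl(K, (7*1+11) mod 20) = rotl(K, 18) = 0xD0B50
k_2 = rotl(K, (7*2+11) mod 20) = rotl(K, 5) = 0x5A868
k_3 = rotl(K, (7*3+11) mod 20) = rotl(K, 12) = 0x4342D
k_4 = rotl(K, (7*4+11) mod 20) = rotl(K, 19) = 0xA16A1
k_5 = rotl(K, (7*5+11) mod 20) = rotl(K, 6) = 0xB50D0
k_6 = rotl(K, (7*6+11) mod 20) = rotl(K, 13) = 0x8685A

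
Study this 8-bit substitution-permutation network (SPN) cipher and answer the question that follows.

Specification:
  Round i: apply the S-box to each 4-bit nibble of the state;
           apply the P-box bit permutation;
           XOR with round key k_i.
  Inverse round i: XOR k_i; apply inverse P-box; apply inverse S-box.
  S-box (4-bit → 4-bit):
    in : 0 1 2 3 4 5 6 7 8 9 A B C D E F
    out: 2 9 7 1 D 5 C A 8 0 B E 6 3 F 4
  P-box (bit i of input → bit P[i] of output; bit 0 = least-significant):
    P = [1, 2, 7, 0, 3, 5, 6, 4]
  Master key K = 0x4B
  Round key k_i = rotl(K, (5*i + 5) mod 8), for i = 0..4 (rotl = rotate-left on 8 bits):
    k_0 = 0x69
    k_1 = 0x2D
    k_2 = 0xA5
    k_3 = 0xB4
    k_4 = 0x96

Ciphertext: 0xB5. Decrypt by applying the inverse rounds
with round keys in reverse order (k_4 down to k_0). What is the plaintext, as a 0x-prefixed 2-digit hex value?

0xF1

s_0 = ciphertext = 0xB5
s_1 = InvRound(s_0, k_4) = 0x01
s_2 = InvRound(s_1, k_3) = 0x7B
s_3 = InvRound(s_2, k_2) = 0x42
s_4 = InvRound(s_3, k_1) = 0x2A
s_5 = InvRound(s_4, k_0) = 0xF1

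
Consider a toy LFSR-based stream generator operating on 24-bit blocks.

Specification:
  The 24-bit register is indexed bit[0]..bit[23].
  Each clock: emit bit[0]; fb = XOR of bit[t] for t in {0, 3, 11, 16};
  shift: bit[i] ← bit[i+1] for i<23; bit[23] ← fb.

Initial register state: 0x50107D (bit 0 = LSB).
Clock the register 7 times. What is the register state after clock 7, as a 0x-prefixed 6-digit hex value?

reg_0 = 0x50107D
clock 1: out=1, reg = 0x28083E
clock 2: out=0, reg = 0x14041F
clock 3: out=1, reg = 0x0A020F
clock 4: out=1, reg = 0x050107
clock 5: out=1, reg = 0x028083
clock 6: out=1, reg = 0x814041
clock 7: out=1, reg = 0x40A020

0x40A020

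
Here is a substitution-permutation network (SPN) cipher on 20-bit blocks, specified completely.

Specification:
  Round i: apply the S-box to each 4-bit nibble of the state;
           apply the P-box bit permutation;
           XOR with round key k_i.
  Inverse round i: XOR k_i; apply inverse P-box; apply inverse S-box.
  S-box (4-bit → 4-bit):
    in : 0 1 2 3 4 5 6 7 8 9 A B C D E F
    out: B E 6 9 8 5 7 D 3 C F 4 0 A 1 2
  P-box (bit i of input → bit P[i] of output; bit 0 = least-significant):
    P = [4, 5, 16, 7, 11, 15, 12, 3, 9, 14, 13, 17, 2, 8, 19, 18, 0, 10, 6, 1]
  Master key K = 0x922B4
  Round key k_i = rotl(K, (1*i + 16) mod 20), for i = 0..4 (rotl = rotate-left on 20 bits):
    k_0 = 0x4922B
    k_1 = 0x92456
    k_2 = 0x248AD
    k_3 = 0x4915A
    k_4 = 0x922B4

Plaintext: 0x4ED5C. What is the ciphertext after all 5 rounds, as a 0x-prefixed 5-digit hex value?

0x617E0

s_0 = plaintext = 0x4ED5C
s_1 = Round(s_0, k_0) = 0x6CA2D
s_2 = Round(s_1, k_1) = 0xBD2B7
s_3 = Round(s_2, k_2) = 0x7397D
s_4 = Round(s_3, k_3) = 0x2A9B5
s_5 = Round(s_4, k_4) = 0x617E0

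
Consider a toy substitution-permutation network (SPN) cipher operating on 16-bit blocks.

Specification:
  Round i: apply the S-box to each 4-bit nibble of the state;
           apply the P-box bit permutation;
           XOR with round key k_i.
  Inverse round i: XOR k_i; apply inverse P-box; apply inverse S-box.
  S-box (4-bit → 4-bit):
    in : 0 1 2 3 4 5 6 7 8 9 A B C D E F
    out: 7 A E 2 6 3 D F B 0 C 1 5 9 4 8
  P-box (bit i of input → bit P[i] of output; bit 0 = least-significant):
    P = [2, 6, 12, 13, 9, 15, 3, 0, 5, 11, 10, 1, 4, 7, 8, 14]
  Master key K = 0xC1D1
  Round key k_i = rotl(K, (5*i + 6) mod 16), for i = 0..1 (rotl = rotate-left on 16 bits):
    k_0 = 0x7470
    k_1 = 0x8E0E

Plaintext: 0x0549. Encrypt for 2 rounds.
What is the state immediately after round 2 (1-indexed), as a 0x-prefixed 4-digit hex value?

0xEC60

s_0 = plaintext = 0x0549
s_1 = Round(s_0, k_0) = 0xFDC8
s_2 = Round(s_1, k_1) = 0xEC60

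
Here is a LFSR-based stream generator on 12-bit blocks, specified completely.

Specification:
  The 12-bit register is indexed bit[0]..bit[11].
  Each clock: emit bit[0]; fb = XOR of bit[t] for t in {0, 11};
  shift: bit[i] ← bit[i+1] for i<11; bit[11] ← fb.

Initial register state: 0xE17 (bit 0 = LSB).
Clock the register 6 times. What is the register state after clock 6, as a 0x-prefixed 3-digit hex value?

0xCB8

reg_0 = 0xE17
clock 1: out=1, reg = 0x70B
clock 2: out=1, reg = 0xB85
clock 3: out=1, reg = 0x5C2
clock 4: out=0, reg = 0x2E1
clock 5: out=1, reg = 0x970
clock 6: out=0, reg = 0xCB8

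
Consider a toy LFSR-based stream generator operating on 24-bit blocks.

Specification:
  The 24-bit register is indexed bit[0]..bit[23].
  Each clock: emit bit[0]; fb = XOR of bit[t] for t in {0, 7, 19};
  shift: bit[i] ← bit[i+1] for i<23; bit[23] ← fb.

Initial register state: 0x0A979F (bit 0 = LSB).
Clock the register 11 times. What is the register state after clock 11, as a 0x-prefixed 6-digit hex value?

0x122152

reg_0 = 0x0A979F
clock 1: out=1, reg = 0x854BCF
clock 2: out=1, reg = 0x42A5E7
clock 3: out=1, reg = 0x2152F3
clock 4: out=1, reg = 0x10A979
clock 5: out=1, reg = 0x8854BC
clock 6: out=0, reg = 0x442A5E
clock 7: out=0, reg = 0x22152F
clock 8: out=1, reg = 0x910A97
clock 9: out=1, reg = 0x48854B
clock 10: out=1, reg = 0x2442A5
clock 11: out=1, reg = 0x122152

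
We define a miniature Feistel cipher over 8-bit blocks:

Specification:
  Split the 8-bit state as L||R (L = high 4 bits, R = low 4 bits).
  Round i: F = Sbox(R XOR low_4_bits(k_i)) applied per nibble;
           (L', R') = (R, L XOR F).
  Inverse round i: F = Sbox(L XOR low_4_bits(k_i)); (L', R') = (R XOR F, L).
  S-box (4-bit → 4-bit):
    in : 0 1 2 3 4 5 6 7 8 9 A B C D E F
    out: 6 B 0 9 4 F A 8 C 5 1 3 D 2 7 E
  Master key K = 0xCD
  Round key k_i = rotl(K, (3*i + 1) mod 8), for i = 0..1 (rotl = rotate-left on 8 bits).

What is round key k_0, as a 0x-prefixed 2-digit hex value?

K = 0xCD
k_0 = rotl(K, (3*0+1) mod 8) = rotl(K, 1) = 0x9B

0x9B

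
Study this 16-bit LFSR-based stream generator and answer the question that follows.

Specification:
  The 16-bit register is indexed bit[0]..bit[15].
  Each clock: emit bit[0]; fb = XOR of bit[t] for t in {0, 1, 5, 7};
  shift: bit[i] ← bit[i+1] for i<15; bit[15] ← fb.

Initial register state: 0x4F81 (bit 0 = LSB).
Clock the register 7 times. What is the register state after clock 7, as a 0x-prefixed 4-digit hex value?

reg_0 = 0x4F81
clock 1: out=1, reg = 0x27C0
clock 2: out=0, reg = 0x93E0
clock 3: out=0, reg = 0x49F0
clock 4: out=0, reg = 0x24F8
clock 5: out=0, reg = 0x127C
clock 6: out=0, reg = 0x893E
clock 7: out=0, reg = 0x449F

0x449F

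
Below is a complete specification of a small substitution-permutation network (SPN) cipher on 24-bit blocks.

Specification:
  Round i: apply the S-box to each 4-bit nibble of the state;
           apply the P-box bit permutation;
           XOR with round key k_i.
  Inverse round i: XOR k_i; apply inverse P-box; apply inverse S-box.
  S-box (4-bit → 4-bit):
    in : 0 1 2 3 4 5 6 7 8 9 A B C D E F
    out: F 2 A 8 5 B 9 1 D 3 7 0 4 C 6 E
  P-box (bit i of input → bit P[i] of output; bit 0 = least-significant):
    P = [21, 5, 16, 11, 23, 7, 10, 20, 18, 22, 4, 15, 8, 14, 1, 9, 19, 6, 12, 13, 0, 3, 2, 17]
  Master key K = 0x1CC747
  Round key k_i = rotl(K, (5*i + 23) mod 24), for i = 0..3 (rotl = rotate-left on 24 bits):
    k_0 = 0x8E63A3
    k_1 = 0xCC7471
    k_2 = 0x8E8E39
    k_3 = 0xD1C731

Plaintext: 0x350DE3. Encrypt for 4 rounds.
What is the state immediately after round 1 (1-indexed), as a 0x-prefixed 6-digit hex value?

s_0 = plaintext = 0x350DE3
s_1 = Round(s_0, k_0) = 0x848C71
s_2 = Round(s_1, k_1) = 0x466746
s_3 = Round(s_2, k_2) = 0x22A13C
s_4 = Round(s_3, k_3) = 0x82A67B

0x848C71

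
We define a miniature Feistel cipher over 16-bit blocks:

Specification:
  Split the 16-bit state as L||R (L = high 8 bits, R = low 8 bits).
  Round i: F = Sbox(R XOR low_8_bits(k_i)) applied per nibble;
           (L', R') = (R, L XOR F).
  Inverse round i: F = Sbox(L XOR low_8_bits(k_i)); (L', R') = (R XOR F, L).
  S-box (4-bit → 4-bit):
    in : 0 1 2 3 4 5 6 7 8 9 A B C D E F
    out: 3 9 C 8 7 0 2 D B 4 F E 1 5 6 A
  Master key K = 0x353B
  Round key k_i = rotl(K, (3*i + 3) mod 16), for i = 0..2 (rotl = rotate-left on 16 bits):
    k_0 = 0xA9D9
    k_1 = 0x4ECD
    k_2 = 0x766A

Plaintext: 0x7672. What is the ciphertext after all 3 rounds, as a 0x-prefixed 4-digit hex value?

0x02A3

s_0 = plaintext = 0x7672
s_1 = Round(s_0, k_0) = 0x7288
s_2 = Round(s_1, k_1) = 0x8802
s_3 = Round(s_2, k_2) = 0x02A3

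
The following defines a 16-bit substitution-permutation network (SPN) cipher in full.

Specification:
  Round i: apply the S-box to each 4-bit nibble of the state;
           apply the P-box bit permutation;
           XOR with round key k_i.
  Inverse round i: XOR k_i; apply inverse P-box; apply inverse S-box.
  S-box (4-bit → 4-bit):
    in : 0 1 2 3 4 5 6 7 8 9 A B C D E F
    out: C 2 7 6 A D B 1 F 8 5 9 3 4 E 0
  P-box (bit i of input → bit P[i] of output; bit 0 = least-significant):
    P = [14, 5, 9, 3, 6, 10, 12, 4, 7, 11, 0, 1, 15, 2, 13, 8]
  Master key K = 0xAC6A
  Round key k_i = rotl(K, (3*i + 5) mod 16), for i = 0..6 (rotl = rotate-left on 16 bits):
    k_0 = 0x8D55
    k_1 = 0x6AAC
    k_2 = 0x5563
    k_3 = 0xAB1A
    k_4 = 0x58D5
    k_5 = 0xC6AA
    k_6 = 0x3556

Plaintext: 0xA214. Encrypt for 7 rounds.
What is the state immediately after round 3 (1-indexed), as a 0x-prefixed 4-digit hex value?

0xAA9E

s_0 = plaintext = 0xA214
s_1 = Round(s_0, k_0) = 0x21FC
s_2 = Round(s_1, k_1) = 0x8288
s_3 = Round(s_2, k_2) = 0xAA9E
s_4 = Round(s_3, k_3) = 0x09A3
s_5 = Round(s_4, k_4) = 0x6BB7
s_6 = Round(s_5, k_5) = 0x077C
s_7 = Round(s_6, k_6) = 0x54B6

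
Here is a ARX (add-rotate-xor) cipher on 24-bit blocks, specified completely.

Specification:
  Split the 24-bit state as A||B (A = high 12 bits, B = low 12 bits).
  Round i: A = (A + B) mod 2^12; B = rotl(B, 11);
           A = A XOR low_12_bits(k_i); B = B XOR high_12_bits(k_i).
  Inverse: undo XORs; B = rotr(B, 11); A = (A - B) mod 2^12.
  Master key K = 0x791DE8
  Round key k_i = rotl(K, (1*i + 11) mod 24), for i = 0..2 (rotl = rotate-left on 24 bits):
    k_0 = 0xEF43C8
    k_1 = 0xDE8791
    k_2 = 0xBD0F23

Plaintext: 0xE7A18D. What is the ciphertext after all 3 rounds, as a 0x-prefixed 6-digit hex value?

0x3A24A8

s_0 = plaintext = 0xE7A18D
s_1 = Round(s_0, k_0) = 0x3CF632
s_2 = Round(s_1, k_1) = 0xD90EF1
s_3 = Round(s_2, k_2) = 0x3A24A8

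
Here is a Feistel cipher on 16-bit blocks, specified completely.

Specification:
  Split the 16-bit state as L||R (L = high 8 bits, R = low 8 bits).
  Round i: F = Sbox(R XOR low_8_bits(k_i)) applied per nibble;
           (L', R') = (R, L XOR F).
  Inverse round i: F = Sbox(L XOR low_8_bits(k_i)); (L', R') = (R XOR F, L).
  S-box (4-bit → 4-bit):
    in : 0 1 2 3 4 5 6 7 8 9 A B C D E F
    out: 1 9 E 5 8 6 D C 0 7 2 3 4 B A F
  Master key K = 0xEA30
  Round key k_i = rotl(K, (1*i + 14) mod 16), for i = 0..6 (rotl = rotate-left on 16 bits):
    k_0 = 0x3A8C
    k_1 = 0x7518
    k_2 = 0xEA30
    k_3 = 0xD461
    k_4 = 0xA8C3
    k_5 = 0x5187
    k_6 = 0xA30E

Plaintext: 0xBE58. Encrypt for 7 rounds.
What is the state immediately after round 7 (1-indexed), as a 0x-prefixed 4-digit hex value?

0x8B33

s_0 = plaintext = 0xBE58
s_1 = Round(s_0, k_0) = 0x5806
s_2 = Round(s_1, k_1) = 0x06C2
s_3 = Round(s_2, k_2) = 0xC2F8
s_4 = Round(s_3, k_3) = 0xF8B5
s_5 = Round(s_4, k_4) = 0xB535
s_6 = Round(s_5, k_5) = 0x358B
s_7 = Round(s_6, k_6) = 0x8B33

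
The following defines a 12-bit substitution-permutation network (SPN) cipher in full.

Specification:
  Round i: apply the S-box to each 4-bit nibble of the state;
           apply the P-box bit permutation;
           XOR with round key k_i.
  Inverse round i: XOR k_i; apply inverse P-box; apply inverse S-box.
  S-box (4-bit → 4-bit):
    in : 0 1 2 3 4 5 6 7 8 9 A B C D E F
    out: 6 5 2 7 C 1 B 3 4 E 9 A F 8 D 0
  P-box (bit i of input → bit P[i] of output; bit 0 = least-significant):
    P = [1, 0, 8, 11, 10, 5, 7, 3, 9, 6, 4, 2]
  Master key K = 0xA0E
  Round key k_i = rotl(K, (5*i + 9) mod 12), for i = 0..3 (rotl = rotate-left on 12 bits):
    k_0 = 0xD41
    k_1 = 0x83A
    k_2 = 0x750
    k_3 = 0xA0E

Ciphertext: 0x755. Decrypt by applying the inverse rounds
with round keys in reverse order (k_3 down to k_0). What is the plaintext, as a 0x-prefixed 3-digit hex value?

0x974

s_0 = ciphertext = 0x755
s_1 = InvRound(s_0, k_3) = 0x0AC
s_2 = InvRound(s_1, k_2) = 0xCC8
s_3 = InvRound(s_2, k_1) = 0x035
s_4 = InvRound(s_3, k_0) = 0x974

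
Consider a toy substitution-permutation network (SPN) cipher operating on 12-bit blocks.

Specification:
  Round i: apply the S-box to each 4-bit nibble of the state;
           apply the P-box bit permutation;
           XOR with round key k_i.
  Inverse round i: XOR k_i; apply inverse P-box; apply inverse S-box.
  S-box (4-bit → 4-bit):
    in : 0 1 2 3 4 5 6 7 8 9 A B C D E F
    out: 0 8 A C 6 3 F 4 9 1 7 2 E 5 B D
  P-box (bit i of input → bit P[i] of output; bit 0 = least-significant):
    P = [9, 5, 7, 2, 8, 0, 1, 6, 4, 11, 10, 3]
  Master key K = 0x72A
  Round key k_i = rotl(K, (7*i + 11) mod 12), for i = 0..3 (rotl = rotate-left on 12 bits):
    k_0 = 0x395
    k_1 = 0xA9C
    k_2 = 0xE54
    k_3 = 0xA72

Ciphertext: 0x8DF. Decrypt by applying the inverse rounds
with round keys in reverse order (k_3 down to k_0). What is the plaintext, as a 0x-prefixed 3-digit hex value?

0x3AA

s_0 = ciphertext = 0x8DF
s_1 = InvRound(s_0, k_3) = 0x1B6
s_2 = InvRound(s_1, k_2) = 0x4FA
s_3 = InvRound(s_2, k_1) = 0x43E
s_4 = InvRound(s_3, k_0) = 0x3AA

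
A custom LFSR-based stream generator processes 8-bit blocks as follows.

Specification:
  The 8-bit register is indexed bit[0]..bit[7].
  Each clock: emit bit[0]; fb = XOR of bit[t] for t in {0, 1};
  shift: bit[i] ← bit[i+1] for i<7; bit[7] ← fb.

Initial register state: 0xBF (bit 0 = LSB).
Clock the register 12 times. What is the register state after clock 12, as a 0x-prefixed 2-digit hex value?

0x0E

reg_0 = 0xBF
clock 1: out=1, reg = 0x5F
clock 2: out=1, reg = 0x2F
clock 3: out=1, reg = 0x17
clock 4: out=1, reg = 0x0B
clock 5: out=1, reg = 0x05
clock 6: out=1, reg = 0x82
clock 7: out=0, reg = 0xC1
clock 8: out=1, reg = 0xE0
clock 9: out=0, reg = 0x70
clock 10: out=0, reg = 0x38
clock 11: out=0, reg = 0x1C
clock 12: out=0, reg = 0x0E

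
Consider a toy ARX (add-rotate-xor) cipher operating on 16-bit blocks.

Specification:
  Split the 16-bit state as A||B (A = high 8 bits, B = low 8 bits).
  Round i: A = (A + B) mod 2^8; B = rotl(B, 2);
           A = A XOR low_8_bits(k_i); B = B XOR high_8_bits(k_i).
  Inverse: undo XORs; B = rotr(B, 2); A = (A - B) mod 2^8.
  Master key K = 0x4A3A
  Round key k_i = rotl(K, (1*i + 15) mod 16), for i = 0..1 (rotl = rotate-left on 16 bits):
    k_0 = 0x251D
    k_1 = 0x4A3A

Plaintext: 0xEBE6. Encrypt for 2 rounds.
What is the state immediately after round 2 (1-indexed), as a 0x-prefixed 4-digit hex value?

s_0 = plaintext = 0xEBE6
s_1 = Round(s_0, k_0) = 0xCCBE
s_2 = Round(s_1, k_1) = 0xB0B0

0xB0B0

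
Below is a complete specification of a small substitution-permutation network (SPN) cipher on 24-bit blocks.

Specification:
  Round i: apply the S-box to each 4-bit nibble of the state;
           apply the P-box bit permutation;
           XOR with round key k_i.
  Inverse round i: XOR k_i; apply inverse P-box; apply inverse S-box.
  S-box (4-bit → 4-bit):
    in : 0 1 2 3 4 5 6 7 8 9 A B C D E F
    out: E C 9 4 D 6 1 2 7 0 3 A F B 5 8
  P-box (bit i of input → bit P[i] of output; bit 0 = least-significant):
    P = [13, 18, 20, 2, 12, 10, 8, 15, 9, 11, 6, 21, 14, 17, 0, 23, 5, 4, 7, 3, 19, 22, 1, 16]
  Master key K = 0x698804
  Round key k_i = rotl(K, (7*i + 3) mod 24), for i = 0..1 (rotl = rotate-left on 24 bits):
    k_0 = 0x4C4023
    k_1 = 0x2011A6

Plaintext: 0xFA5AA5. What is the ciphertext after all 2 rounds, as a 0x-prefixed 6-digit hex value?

0x62B2F9

s_0 = plaintext = 0xFA5AA5
s_1 = Round(s_0, k_0) = 0x5B5E12
s_2 = Round(s_1, k_1) = 0x62B2F9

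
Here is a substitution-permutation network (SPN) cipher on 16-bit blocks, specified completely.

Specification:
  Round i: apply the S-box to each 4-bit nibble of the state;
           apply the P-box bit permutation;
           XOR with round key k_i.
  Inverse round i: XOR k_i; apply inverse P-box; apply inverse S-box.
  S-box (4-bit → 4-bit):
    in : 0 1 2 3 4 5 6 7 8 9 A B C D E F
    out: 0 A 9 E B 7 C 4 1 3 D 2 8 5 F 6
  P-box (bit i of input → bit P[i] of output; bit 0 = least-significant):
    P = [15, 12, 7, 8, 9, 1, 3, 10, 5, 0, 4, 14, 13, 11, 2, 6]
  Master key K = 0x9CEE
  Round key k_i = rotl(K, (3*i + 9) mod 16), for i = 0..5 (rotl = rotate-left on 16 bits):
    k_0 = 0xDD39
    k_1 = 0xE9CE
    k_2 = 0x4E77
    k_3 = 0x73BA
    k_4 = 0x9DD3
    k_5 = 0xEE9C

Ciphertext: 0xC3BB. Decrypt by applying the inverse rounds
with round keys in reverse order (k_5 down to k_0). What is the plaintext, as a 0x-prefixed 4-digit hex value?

0x4BB2

s_0 = ciphertext = 0xC3BB
s_1 = InvRound(s_0, k_5) = 0x591C
s_2 = InvRound(s_1, k_4) = 0x613D
s_3 = InvRound(s_2, k_3) = 0x7B9F
s_4 = InvRound(s_3, k_2) = 0x2863
s_5 = InvRound(s_4, k_1) = 0x747A
s_6 = InvRound(s_5, k_0) = 0x4BB2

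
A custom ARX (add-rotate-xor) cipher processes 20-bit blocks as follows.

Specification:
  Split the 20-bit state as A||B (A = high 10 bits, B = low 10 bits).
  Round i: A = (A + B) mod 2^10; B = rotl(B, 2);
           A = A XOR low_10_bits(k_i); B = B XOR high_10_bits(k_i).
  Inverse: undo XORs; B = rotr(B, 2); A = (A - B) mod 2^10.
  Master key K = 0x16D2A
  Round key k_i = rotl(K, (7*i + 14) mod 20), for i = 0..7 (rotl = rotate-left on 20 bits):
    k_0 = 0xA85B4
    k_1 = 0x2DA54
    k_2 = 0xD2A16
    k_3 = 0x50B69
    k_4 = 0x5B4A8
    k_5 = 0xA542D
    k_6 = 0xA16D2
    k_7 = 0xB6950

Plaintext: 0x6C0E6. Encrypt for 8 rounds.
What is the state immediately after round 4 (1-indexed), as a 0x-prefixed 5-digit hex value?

0x44D58

s_0 = plaintext = 0x6C0E6
s_1 = Round(s_0, k_0) = 0xC8939
s_2 = Round(s_1, k_1) = 0x83C53
s_3 = Round(s_2, k_2) = 0x1D206
s_4 = Round(s_3, k_3) = 0x44D58
s_5 = Round(s_4, k_4) = 0xB0C0C
s_6 = Round(s_5, k_5) = 0xB8AA5
s_7 = Round(s_6, k_6) = 0xD5413
s_8 = Round(s_7, k_7) = 0x8E296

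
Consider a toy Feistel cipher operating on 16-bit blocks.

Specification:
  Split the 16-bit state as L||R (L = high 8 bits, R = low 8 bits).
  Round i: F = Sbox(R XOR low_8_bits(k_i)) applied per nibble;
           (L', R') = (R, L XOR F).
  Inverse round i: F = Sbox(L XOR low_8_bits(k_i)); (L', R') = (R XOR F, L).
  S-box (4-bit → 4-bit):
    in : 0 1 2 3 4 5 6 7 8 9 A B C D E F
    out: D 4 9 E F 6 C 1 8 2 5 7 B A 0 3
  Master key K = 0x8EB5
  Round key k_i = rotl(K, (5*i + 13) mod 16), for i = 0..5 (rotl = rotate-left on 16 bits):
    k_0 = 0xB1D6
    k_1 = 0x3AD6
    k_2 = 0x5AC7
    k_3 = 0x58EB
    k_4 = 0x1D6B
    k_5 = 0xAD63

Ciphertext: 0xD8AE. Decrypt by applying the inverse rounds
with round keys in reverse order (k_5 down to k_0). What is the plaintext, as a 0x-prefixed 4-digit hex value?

s_0 = ciphertext = 0xD8AE
s_1 = InvRound(s_0, k_5) = 0xD9D8
s_2 = InvRound(s_1, k_4) = 0xA1D9
s_3 = InvRound(s_2, k_3) = 0x2CA1
s_4 = InvRound(s_3, k_2) = 0xA62C
s_5 = InvRound(s_4, k_1) = 0x31A6
s_6 = InvRound(s_5, k_0) = 0xA731

0xA731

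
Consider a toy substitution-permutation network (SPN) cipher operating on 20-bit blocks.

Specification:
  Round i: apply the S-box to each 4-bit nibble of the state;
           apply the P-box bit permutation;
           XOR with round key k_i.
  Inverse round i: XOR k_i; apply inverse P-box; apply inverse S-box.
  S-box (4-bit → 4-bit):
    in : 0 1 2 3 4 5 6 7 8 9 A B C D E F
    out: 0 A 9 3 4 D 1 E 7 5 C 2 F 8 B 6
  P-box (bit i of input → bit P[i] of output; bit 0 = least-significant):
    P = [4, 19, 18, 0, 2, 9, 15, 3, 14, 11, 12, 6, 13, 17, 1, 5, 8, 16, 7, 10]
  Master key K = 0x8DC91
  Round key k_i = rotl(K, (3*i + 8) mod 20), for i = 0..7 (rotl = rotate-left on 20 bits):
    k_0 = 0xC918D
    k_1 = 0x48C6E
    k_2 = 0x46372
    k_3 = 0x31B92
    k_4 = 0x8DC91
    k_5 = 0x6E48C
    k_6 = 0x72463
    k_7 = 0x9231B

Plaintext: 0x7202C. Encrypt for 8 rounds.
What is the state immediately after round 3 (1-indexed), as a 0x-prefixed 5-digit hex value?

0x1779F

s_0 = plaintext = 0x7202C
s_1 = Round(s_0, k_0) = 0x1B530
s_2 = Round(s_1, k_1) = 0x7DA2A
s_3 = Round(s_2, k_2) = 0x1779F
s_4 = Round(s_3, k_3) = 0xC87F4
s_5 = Round(s_4, k_4) = 0xF6353
s_6 = Round(s_5, k_5) = 0xF0C10
s_7 = Round(s_6, k_6) = 0x67EAB
s_8 = Round(s_7, k_7) = 0x3EA71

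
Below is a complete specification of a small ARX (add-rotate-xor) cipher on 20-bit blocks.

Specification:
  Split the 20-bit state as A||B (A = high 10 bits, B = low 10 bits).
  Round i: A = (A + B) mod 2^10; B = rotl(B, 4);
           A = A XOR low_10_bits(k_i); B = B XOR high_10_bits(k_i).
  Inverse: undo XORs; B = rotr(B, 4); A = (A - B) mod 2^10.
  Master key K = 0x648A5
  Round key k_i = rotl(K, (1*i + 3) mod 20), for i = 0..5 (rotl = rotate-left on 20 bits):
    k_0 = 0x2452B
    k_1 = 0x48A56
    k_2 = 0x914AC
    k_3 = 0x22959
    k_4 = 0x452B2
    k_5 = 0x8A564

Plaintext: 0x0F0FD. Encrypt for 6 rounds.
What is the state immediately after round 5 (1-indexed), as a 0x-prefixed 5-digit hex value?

0x5D41A

s_0 = plaintext = 0x0F0FD
s_1 = Round(s_0, k_0) = 0x04B42
s_2 = Round(s_1, k_1) = 0x4090F
s_3 = Round(s_2, k_2) = 0xAF6B1
s_4 = Round(s_3, k_3) = 0x0DF90
s_5 = Round(s_4, k_4) = 0x5D41A
s_6 = Round(s_5, k_5) = 0x3AF89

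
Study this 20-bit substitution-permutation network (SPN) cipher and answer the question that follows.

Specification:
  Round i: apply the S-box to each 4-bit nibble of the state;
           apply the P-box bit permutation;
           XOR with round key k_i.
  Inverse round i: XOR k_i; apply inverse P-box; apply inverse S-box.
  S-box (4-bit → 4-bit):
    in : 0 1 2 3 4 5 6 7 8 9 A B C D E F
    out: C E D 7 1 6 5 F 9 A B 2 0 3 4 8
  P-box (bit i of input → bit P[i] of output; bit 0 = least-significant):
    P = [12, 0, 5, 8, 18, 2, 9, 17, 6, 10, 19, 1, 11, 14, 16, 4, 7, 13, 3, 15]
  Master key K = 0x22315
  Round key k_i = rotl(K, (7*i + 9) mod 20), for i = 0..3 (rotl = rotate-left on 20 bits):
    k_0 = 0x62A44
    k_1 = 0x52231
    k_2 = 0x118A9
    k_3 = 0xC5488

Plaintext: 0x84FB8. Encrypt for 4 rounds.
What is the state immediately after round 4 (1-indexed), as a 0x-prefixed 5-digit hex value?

0x31ABC

s_0 = plaintext = 0x84FB8
s_1 = Round(s_0, k_0) = 0x6B3C2
s_2 = Round(s_1, k_1) = 0xD77D9
s_3 = Round(s_2, k_2) = 0xC757E
s_4 = Round(s_3, k_3) = 0x31ABC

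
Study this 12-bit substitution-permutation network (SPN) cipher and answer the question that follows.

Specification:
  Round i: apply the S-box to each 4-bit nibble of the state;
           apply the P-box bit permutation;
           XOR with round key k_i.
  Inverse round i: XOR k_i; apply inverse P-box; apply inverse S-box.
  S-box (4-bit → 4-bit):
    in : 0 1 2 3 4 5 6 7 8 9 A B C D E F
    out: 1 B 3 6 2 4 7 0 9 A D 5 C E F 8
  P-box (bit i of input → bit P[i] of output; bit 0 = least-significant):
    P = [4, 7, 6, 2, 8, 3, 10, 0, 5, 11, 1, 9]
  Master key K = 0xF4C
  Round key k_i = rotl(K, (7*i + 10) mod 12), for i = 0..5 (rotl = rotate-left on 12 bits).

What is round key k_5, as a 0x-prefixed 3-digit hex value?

0x9E9

K = 0xF4C
k_0 = rotl(K, (7*0+10) mod 12) = rotl(K, 10) = 0x3D3
k_1 = rotl(K, (7*1+10) mod 12) = rotl(K, 5) = 0x99E
k_2 = rotl(K, (7*2+10) mod 12) = rotl(K, 0) = 0xF4C
k_3 = rotl(K, (7*3+10) mod 12) = rotl(K, 7) = 0x67A
k_4 = rotl(K, (7*4+10) mod 12) = rotl(K, 2) = 0xD33
k_5 = rotl(K, (7*5+10) mod 12) = rotl(K, 9) = 0x9E9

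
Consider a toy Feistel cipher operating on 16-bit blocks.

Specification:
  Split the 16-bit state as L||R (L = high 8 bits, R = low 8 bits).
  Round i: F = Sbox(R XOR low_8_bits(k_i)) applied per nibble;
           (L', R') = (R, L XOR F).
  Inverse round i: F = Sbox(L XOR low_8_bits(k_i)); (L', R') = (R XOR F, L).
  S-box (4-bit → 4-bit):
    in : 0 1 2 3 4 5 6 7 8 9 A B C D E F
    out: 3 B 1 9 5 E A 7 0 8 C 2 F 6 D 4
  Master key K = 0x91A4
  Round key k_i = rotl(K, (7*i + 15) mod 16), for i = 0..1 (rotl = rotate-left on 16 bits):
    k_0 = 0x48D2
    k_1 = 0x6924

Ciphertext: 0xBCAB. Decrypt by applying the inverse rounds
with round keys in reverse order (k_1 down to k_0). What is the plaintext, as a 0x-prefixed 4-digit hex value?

0xF42B

s_0 = ciphertext = 0xBCAB
s_1 = InvRound(s_0, k_1) = 0x2BBC
s_2 = InvRound(s_1, k_0) = 0xF42B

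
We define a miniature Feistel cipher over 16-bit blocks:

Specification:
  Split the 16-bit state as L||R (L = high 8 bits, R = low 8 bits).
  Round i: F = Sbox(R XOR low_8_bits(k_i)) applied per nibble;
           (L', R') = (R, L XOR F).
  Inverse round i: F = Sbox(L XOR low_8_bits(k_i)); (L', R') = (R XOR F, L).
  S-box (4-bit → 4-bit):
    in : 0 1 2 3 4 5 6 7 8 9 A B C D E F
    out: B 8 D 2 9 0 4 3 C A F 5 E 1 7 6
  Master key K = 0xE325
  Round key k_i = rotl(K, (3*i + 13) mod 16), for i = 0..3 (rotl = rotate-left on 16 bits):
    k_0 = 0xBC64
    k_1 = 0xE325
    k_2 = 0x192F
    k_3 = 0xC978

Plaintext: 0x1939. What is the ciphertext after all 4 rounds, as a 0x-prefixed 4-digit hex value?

0x3B8A

s_0 = plaintext = 0x1939
s_1 = Round(s_0, k_0) = 0x3918
s_2 = Round(s_1, k_1) = 0x1818
s_3 = Round(s_2, k_2) = 0x183B
s_4 = Round(s_3, k_3) = 0x3B8A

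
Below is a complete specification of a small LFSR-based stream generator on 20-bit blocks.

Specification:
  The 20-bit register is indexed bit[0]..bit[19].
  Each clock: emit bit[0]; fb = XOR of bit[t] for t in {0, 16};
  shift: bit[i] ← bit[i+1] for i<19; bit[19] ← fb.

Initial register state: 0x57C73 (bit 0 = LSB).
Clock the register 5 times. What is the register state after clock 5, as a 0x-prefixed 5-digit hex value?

0xB2BE3

reg_0 = 0x57C73
clock 1: out=1, reg = 0x2BE39
clock 2: out=1, reg = 0x95F1C
clock 3: out=0, reg = 0xCAF8E
clock 4: out=0, reg = 0x657C7
clock 5: out=1, reg = 0xB2BE3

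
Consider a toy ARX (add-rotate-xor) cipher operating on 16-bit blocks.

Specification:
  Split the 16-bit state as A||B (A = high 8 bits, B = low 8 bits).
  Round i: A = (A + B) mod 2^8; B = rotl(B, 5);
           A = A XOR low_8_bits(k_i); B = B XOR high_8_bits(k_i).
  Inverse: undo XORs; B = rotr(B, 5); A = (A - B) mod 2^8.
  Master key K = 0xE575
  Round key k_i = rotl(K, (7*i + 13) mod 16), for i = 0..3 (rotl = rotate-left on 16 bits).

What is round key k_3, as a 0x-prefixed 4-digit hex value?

K = 0xE575
k_0 = rotl(K, (7*0+13) mod 16) = rotl(K, 13) = 0xBCAE
k_1 = rotl(K, (7*1+13) mod 16) = rotl(K, 4) = 0x575E
k_2 = rotl(K, (7*2+13) mod 16) = rotl(K, 11) = 0xAF2B
k_3 = rotl(K, (7*3+13) mod 16) = rotl(K, 2) = 0x95D7

0x95D7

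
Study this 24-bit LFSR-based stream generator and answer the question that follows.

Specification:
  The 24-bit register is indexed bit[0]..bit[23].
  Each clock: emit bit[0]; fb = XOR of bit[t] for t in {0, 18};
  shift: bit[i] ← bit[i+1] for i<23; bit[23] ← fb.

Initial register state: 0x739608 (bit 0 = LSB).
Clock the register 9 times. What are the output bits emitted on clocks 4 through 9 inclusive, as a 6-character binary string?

100000

reg_0 = 0x739608
clock 1: out=0, reg = 0x39CB04
clock 2: out=0, reg = 0x1CE582
clock 3: out=0, reg = 0x8E72C1
clock 4: out=1, reg = 0x473960
clock 5: out=0, reg = 0xA39CB0
clock 6: out=0, reg = 0x51CE58
clock 7: out=0, reg = 0x28E72C
clock 8: out=0, reg = 0x147396
clock 9: out=0, reg = 0x8A39CB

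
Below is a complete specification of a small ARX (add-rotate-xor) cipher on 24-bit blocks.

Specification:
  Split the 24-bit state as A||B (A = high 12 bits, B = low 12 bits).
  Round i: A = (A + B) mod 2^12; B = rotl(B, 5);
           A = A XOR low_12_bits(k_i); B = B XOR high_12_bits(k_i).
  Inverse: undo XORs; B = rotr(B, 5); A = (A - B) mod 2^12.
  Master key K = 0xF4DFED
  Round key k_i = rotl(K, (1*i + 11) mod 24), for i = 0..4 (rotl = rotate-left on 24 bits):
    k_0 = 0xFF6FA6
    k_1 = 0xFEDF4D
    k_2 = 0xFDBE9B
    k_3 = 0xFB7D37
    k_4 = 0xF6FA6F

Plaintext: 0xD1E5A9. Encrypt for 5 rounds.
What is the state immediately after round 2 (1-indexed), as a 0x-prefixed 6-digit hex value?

0x773458

s_0 = plaintext = 0xD1E5A9
s_1 = Round(s_0, k_0) = 0xD61ADD
s_2 = Round(s_1, k_1) = 0x773458
s_3 = Round(s_2, k_2) = 0x5504D3
s_4 = Round(s_3, k_3) = 0x7145DE
s_5 = Round(s_4, k_4) = 0x69D4A4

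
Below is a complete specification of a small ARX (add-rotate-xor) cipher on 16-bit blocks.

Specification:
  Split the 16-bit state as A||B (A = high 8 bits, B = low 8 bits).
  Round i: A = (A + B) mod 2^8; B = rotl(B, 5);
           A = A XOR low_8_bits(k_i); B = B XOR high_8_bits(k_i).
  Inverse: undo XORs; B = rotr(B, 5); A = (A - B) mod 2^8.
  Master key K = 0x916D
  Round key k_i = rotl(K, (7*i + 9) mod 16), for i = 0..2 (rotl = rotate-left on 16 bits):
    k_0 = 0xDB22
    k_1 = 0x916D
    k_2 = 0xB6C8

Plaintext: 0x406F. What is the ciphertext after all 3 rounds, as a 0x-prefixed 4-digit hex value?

s_0 = plaintext = 0x406F
s_1 = Round(s_0, k_0) = 0x8D36
s_2 = Round(s_1, k_1) = 0xAE57
s_3 = Round(s_2, k_2) = 0xCD5C

0xCD5C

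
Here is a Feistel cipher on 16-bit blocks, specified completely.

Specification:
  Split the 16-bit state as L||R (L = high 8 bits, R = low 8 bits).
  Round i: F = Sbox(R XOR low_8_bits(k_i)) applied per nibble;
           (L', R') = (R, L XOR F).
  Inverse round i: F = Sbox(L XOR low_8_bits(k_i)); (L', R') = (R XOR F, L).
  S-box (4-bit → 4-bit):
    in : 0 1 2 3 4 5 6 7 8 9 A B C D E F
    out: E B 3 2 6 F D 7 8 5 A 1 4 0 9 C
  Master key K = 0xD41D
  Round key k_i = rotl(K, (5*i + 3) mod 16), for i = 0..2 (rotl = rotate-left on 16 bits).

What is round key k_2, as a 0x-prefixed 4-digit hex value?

0xBA83

K = 0xD41D
k_0 = rotl(K, (5*0+3) mod 16) = rotl(K, 3) = 0xA0EE
k_1 = rotl(K, (5*1+3) mod 16) = rotl(K, 8) = 0x1DD4
k_2 = rotl(K, (5*2+3) mod 16) = rotl(K, 13) = 0xBA83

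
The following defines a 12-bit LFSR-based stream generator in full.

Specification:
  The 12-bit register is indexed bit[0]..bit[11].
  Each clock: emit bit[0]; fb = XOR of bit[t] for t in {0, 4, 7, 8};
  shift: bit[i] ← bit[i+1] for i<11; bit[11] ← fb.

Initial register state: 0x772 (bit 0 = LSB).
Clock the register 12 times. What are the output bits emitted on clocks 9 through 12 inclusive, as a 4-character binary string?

reg_0 = 0x772
clock 1: out=0, reg = 0x3B9
clock 2: out=1, reg = 0x1DC
clock 3: out=0, reg = 0x8EE
clock 4: out=0, reg = 0xC77
clock 5: out=1, reg = 0x63B
clock 6: out=1, reg = 0x31D
clock 7: out=1, reg = 0x98E
clock 8: out=0, reg = 0x4C7
clock 9: out=1, reg = 0x263
clock 10: out=1, reg = 0x931
clock 11: out=1, reg = 0xC98
clock 12: out=0, reg = 0x64C

1110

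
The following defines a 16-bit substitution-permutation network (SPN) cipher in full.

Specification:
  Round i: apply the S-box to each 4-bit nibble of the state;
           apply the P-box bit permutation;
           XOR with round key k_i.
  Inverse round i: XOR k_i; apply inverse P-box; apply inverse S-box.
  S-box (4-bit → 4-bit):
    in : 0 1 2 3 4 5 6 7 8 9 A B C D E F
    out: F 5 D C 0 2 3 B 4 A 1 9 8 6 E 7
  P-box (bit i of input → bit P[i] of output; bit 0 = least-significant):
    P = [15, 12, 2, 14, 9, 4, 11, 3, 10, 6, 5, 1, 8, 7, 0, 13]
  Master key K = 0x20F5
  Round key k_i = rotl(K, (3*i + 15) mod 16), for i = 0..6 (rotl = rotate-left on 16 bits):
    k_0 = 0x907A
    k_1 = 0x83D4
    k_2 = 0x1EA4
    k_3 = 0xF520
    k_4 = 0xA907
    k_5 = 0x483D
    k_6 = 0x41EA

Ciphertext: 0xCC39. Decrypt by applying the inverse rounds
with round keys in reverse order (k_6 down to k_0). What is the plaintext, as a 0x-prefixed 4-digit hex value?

0x2711

s_0 = ciphertext = 0xCC39
s_1 = InvRound(s_0, k_6) = 0xF7DA
s_2 = InvRound(s_1, k_5) = 0x001F
s_3 = InvRound(s_2, k_4) = 0xB4EA
s_4 = InvRound(s_3, k_3) = 0x69CC
s_5 = InvRound(s_4, k_2) = 0xBFB9
s_6 = InvRound(s_5, k_1) = 0x3F3D
s_7 = InvRound(s_6, k_0) = 0x2711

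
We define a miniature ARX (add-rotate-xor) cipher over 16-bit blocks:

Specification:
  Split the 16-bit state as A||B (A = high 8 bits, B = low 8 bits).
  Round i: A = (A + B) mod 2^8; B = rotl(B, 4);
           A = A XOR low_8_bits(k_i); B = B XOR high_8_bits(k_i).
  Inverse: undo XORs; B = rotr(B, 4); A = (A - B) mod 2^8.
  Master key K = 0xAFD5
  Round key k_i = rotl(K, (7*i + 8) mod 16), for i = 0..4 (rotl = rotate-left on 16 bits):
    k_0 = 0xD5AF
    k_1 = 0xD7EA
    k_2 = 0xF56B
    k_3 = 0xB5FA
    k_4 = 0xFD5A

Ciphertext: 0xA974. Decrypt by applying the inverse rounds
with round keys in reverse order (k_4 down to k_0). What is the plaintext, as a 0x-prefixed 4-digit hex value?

0xD9F8

s_0 = ciphertext = 0xA974
s_1 = InvRound(s_0, k_4) = 0x5B98
s_2 = InvRound(s_1, k_3) = 0xCFD2
s_3 = InvRound(s_2, k_2) = 0x3272
s_4 = InvRound(s_3, k_1) = 0x7E5A
s_5 = InvRound(s_4, k_0) = 0xD9F8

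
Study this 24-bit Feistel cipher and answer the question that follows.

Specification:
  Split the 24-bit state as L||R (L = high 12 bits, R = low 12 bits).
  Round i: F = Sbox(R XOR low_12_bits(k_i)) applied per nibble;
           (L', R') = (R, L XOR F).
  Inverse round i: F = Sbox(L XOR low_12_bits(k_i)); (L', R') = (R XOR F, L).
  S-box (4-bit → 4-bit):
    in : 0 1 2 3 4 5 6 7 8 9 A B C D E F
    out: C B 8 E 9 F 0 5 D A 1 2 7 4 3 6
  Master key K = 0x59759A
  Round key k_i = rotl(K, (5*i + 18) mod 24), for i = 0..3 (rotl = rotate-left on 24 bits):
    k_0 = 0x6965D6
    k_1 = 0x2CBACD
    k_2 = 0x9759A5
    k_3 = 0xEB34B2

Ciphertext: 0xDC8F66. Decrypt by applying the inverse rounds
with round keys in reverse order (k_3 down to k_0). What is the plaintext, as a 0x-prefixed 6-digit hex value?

s_0 = ciphertext = 0xDC8F66
s_1 = InvRound(s_0, k_3) = 0x537DC8
s_2 = InvRound(s_1, k_2) = 0xA60537
s_3 = InvRound(s_2, k_1) = 0x923A60
s_4 = InvRound(s_3, k_0) = 0xD0F923

0xD0F923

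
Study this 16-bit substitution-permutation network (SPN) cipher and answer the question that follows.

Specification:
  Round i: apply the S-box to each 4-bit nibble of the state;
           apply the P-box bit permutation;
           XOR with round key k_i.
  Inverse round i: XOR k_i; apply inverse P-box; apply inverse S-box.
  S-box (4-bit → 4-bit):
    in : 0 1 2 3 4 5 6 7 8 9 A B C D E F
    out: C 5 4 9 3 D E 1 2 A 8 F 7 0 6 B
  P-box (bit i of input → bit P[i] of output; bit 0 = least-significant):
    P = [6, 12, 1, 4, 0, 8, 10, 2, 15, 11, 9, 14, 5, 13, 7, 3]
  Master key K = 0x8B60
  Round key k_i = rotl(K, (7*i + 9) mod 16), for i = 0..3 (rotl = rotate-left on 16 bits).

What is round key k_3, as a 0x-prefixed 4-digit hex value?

0x22D8

K = 0x8B60
k_0 = rotl(K, (7*0+9) mod 16) = rotl(K, 9) = 0xC116
k_1 = rotl(K, (7*1+9) mod 16) = rotl(K, 0) = 0x8B60
k_2 = rotl(K, (7*2+9) mod 16) = rotl(K, 7) = 0xB045
k_3 = rotl(K, (7*3+9) mod 16) = rotl(K, 14) = 0x22D8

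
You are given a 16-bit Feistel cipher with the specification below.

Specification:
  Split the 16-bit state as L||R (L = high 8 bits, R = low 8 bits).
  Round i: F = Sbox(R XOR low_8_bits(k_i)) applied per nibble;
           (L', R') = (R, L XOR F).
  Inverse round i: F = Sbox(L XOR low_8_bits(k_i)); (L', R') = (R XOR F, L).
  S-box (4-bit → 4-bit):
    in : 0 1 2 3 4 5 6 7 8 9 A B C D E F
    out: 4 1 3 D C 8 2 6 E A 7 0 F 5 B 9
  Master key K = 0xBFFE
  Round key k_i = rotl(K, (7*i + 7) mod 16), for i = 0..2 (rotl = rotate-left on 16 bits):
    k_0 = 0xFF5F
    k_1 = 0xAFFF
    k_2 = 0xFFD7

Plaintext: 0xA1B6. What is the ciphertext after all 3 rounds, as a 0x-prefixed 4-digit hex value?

0x0A4E

s_0 = plaintext = 0xA1B6
s_1 = Round(s_0, k_0) = 0xB61B
s_2 = Round(s_1, k_1) = 0x1B0A
s_3 = Round(s_2, k_2) = 0x0A4E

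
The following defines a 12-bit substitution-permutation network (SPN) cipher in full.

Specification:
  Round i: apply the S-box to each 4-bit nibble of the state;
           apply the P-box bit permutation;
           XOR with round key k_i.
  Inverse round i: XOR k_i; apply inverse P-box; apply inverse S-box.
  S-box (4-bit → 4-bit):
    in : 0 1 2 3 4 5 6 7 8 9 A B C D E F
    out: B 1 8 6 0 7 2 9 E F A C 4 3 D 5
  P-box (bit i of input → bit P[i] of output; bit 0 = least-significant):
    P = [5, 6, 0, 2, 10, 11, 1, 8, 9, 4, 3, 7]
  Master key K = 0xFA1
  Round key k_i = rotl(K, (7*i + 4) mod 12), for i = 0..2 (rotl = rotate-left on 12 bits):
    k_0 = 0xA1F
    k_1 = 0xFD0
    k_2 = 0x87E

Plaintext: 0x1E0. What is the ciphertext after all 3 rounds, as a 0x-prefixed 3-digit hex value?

0x187

s_0 = plaintext = 0x1E0
s_1 = Round(s_0, k_0) = 0xD79
s_2 = Round(s_1, k_1) = 0x8A5
s_3 = Round(s_2, k_2) = 0x187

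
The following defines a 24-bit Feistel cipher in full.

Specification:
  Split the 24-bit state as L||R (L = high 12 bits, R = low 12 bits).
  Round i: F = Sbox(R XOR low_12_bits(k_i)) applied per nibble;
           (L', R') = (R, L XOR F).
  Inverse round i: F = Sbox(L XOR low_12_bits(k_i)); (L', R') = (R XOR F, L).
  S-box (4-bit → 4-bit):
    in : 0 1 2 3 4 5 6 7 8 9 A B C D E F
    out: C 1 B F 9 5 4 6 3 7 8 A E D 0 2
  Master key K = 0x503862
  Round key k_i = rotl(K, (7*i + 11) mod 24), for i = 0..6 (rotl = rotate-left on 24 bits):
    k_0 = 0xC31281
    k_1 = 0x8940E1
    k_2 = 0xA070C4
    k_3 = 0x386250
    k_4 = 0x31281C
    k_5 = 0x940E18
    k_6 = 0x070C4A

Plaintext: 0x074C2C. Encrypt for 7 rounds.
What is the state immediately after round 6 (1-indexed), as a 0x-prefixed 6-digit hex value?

0xFCD1D5

s_0 = plaintext = 0x074C2C
s_1 = Round(s_0, k_0) = 0xC2C0F9
s_2 = Round(s_1, k_1) = 0x0F903F
s_3 = Round(s_2, k_2) = 0x03FCD3
s_4 = Round(s_3, k_3) = 0xCD3000
s_5 = Round(s_4, k_4) = 0x000FCD
s_6 = Round(s_5, k_5) = 0xFCD1D5
s_7 = Round(s_6, k_6) = 0x1D52BF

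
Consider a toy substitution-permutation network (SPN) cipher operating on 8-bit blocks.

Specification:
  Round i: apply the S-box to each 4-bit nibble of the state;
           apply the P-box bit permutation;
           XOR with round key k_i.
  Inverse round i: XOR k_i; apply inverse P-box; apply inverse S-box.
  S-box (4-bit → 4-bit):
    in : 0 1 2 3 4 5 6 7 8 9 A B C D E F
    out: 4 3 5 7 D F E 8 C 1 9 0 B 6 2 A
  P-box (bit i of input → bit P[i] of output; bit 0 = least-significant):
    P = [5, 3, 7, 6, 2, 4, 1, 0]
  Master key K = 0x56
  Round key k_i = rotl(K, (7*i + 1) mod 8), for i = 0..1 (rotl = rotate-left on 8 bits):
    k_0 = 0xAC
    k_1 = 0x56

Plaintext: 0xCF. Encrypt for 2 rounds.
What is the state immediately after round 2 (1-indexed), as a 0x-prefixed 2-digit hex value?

0x6F

s_0 = plaintext = 0xCF
s_1 = Round(s_0, k_0) = 0xF1
s_2 = Round(s_1, k_1) = 0x6F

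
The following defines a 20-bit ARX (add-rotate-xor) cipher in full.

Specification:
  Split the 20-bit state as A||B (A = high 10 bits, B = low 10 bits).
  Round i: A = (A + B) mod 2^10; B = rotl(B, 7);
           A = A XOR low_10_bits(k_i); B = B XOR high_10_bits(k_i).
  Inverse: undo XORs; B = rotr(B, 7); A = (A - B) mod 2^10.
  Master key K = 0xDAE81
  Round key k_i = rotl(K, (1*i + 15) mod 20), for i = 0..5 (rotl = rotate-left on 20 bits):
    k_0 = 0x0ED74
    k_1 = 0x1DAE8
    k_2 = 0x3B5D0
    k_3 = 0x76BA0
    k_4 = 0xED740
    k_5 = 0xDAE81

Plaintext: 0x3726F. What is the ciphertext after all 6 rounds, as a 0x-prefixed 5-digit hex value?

s_0 = plaintext = 0x3726F
s_1 = Round(s_0, k_0) = 0x8FFF6
s_2 = Round(s_1, k_1) = 0x37708
s_3 = Round(s_2, k_2) = 0x8D48C
s_4 = Round(s_3, k_3) = 0x587CB
s_5 = Round(s_4, k_4) = 0x9B24C
s_6 = Round(s_5, k_5) = 0x8E522

0x8E522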